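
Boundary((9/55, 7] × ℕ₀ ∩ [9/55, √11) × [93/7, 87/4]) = [9/55, √11] × {14, 15, …, 21}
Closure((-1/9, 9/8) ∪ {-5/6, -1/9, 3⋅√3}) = {-5/6, 3⋅√3} ∪ [-1/9, 9/8]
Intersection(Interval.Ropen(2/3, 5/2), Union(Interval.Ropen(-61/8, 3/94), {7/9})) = {7/9}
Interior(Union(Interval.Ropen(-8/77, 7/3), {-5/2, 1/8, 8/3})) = Interval.open(-8/77, 7/3)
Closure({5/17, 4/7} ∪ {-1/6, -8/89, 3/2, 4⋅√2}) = {-1/6, -8/89, 5/17, 4/7, 3/2, 4⋅√2}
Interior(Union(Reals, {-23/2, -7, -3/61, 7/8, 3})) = Reals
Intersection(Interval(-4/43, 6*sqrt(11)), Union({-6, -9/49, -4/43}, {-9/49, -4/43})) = {-4/43}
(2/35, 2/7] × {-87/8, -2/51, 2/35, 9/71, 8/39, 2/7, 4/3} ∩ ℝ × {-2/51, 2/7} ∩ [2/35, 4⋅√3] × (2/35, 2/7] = (2/35, 2/7] × {2/7}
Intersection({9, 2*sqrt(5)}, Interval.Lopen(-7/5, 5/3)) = EmptySet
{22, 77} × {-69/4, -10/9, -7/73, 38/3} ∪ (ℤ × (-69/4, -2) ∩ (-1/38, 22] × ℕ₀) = {22, 77} × {-69/4, -10/9, -7/73, 38/3}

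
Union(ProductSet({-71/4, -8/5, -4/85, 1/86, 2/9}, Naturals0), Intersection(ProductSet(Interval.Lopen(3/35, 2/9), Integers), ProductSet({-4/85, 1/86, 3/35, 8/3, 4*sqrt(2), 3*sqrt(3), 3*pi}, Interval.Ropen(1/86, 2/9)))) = ProductSet({-71/4, -8/5, -4/85, 1/86, 2/9}, Naturals0)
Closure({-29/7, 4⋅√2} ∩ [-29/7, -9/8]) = {-29/7}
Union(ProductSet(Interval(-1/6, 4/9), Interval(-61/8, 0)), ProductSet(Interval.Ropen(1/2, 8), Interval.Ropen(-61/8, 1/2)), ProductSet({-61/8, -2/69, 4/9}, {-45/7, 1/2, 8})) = Union(ProductSet({-61/8, -2/69, 4/9}, {-45/7, 1/2, 8}), ProductSet(Interval(-1/6, 4/9), Interval(-61/8, 0)), ProductSet(Interval.Ropen(1/2, 8), Interval.Ropen(-61/8, 1/2)))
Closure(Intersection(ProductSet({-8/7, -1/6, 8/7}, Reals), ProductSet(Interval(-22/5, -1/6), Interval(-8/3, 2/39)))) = ProductSet({-8/7, -1/6}, Interval(-8/3, 2/39))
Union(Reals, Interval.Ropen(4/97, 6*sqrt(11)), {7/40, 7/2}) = Interval(-oo, oo)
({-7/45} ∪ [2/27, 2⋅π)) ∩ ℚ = {-7/45} ∪ (ℚ ∩ [2/27, 2⋅π))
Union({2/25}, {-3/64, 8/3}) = {-3/64, 2/25, 8/3}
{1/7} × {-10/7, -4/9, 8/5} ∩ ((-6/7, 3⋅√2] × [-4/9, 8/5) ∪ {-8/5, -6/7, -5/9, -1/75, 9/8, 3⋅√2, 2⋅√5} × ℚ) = {1/7} × {-4/9}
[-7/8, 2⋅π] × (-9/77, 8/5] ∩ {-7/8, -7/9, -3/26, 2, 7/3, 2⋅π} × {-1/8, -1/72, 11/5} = {-7/8, -7/9, -3/26, 2, 7/3, 2⋅π} × {-1/72}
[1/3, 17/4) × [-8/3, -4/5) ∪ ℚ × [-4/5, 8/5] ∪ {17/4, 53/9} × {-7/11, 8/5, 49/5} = (ℚ × [-4/5, 8/5]) ∪ ({17/4, 53/9} × {-7/11, 8/5, 49/5}) ∪ ([1/3, 17/4) × [-8/3, -4/5))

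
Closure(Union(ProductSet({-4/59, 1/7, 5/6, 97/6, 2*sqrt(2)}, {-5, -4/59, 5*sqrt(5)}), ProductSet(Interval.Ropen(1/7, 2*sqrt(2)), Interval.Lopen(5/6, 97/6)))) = Union(ProductSet({1/7, 2*sqrt(2)}, Interval(5/6, 97/6)), ProductSet({-4/59, 1/7, 5/6, 97/6, 2*sqrt(2)}, {-5, -4/59, 5*sqrt(5)}), ProductSet(Interval(1/7, 2*sqrt(2)), {5/6, 97/6}), ProductSet(Interval.Ropen(1/7, 2*sqrt(2)), Interval.Lopen(5/6, 97/6)))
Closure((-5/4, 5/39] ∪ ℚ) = ℚ ∪ (-∞, ∞)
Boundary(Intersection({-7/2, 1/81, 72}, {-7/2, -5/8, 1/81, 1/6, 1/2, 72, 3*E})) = {-7/2, 1/81, 72}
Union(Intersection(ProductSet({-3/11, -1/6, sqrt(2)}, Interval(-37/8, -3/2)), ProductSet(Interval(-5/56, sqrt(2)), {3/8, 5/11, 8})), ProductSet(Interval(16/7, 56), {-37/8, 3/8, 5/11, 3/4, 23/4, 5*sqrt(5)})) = ProductSet(Interval(16/7, 56), {-37/8, 3/8, 5/11, 3/4, 23/4, 5*sqrt(5)})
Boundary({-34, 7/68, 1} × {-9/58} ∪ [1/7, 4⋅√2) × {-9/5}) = ({-34, 7/68, 1} × {-9/58}) ∪ ([1/7, 4⋅√2] × {-9/5})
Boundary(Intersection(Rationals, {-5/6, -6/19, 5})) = {-5/6, -6/19, 5}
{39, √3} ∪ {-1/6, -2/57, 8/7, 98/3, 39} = {-1/6, -2/57, 8/7, 98/3, 39, √3}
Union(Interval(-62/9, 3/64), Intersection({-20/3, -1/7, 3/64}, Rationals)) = Interval(-62/9, 3/64)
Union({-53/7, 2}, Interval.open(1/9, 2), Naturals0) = Union({-53/7}, Interval.Lopen(1/9, 2), Naturals0)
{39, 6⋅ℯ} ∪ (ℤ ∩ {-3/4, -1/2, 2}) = {2, 39, 6⋅ℯ}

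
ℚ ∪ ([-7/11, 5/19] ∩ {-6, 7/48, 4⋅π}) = ℚ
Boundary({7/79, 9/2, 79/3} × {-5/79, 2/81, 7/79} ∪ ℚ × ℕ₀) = (ℝ × ℕ₀) ∪ ({7/79, 9/2, 79/3} × {-5/79, 2/81, 7/79})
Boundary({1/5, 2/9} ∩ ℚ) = {1/5, 2/9}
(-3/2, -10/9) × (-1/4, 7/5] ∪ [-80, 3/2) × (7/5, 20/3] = ([-80, 3/2) × (7/5, 20/3]) ∪ ((-3/2, -10/9) × (-1/4, 7/5])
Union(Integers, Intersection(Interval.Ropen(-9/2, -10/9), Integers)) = Integers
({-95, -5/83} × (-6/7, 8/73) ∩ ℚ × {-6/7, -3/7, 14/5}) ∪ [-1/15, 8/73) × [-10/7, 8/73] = ({-95, -5/83} × {-3/7}) ∪ ([-1/15, 8/73) × [-10/7, 8/73])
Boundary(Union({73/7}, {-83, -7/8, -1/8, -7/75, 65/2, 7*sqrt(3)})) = {-83, -7/8, -1/8, -7/75, 73/7, 65/2, 7*sqrt(3)}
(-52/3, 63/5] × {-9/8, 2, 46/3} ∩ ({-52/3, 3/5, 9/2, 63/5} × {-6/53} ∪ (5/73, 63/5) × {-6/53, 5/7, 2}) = (5/73, 63/5) × {2}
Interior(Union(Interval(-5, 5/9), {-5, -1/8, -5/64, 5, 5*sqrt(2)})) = Interval.open(-5, 5/9)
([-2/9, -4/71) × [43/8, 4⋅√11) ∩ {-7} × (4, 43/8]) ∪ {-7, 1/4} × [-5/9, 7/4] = {-7, 1/4} × [-5/9, 7/4]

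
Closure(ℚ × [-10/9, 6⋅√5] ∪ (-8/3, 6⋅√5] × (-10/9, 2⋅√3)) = (ℝ × ({-10/9} ∪ [2⋅√3, 6⋅√5])) ∪ ((-8/3, 6⋅√5] × (-10/9, 2⋅√3)) ∪ ((ℚ ∪ (-∞, -8/3] ∪ [6⋅√5, ∞)) × [-10/9, 6⋅√5])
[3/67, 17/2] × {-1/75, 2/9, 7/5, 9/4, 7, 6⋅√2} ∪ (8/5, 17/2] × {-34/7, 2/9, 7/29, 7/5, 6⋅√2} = ((8/5, 17/2] × {-34/7, 2/9, 7/29, 7/5, 6⋅√2}) ∪ ([3/67, 17/2] × {-1/75, 2/9, 7/5, 9/4, 7, 6⋅√2})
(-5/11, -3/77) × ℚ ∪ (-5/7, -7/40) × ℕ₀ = ((-5/7, -7/40) × ℕ₀) ∪ ((-5/11, -3/77) × ℚ)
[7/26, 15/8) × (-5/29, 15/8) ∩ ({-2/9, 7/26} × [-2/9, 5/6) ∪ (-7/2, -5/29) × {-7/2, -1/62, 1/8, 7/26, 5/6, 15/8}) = {7/26} × (-5/29, 5/6)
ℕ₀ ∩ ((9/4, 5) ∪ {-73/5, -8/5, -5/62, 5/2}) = {3, 4}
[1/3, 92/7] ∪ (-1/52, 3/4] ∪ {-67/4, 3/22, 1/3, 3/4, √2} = {-67/4} ∪ (-1/52, 92/7]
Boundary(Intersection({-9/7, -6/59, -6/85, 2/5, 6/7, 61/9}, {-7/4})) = EmptySet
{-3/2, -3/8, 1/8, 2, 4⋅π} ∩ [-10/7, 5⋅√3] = {-3/8, 1/8, 2}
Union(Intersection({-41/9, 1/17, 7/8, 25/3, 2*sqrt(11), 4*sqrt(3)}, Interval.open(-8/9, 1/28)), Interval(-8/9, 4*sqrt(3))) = Interval(-8/9, 4*sqrt(3))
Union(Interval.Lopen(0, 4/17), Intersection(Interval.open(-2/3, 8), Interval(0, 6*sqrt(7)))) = Interval.Ropen(0, 8)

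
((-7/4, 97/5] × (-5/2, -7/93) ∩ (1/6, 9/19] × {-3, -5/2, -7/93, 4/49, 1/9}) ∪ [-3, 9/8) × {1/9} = [-3, 9/8) × {1/9}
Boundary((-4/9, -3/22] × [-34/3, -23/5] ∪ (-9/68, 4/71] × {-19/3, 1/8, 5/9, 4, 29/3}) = ({-4/9, -3/22} × [-34/3, -23/5]) ∪ ([-4/9, -3/22] × {-34/3, -23/5}) ∪ ([-9/68, 4/71] × {-19/3, 1/8, 5/9, 4, 29/3})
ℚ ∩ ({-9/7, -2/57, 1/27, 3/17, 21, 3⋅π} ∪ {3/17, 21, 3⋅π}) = {-9/7, -2/57, 1/27, 3/17, 21}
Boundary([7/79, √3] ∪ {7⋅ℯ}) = {7/79, √3, 7⋅ℯ}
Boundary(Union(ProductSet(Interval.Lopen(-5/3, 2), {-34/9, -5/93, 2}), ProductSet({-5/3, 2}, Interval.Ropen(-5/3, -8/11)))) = Union(ProductSet({-5/3, 2}, Interval(-5/3, -8/11)), ProductSet(Interval(-5/3, 2), {-34/9, -5/93, 2}))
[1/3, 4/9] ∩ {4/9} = {4/9}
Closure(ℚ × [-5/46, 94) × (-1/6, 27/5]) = ℝ × [-5/46, 94] × [-1/6, 27/5]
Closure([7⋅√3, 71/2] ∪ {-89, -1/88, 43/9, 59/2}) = {-89, -1/88, 43/9} ∪ [7⋅√3, 71/2]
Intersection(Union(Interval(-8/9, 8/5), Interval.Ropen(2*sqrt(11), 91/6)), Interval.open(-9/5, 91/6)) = Union(Interval(-8/9, 8/5), Interval.Ropen(2*sqrt(11), 91/6))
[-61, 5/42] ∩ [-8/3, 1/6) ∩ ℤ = {-2, -1, 0}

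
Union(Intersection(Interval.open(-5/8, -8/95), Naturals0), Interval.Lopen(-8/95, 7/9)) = Interval.Lopen(-8/95, 7/9)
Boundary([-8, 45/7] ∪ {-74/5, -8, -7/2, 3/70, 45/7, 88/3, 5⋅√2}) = {-74/5, -8, 45/7, 88/3, 5⋅√2}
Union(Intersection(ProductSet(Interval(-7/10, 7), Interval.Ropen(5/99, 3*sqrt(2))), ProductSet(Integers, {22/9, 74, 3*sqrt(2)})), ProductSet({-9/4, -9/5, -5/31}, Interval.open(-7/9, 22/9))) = Union(ProductSet({-9/4, -9/5, -5/31}, Interval.open(-7/9, 22/9)), ProductSet(Range(0, 8, 1), {22/9}))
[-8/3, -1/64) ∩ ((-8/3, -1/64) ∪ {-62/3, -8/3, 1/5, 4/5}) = [-8/3, -1/64)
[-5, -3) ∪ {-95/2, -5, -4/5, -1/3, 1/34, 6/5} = {-95/2, -4/5, -1/3, 1/34, 6/5} ∪ [-5, -3)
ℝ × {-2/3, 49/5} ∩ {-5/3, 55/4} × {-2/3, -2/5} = {-5/3, 55/4} × {-2/3}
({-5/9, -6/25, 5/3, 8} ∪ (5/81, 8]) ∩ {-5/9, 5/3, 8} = {-5/9, 5/3, 8}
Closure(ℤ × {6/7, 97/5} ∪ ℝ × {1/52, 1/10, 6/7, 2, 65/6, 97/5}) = ℝ × {1/52, 1/10, 6/7, 2, 65/6, 97/5}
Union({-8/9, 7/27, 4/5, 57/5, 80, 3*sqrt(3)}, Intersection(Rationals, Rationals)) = Union({3*sqrt(3)}, Rationals)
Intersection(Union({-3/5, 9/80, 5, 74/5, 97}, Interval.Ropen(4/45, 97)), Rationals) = Union({-3/5}, Intersection(Interval(4/45, 97), Rationals))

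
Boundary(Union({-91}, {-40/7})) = {-91, -40/7}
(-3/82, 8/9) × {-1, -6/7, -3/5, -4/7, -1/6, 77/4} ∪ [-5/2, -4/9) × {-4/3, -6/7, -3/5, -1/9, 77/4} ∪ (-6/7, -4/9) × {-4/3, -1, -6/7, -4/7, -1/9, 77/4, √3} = ([-5/2, -4/9) × {-4/3, -6/7, -3/5, -1/9, 77/4}) ∪ ((-3/82, 8/9) × {-1, -6/7, -3/5, -4/7, -1/6, 77/4}) ∪ ((-6/7, -4/9) × {-4/3, -1, -6/7, -4/7, -1/9, 77/4, √3})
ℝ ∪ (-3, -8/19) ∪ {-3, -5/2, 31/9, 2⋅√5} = (-∞, ∞)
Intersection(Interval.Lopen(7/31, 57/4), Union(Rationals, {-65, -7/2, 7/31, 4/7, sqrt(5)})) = Union({sqrt(5)}, Intersection(Interval.Lopen(7/31, 57/4), Rationals))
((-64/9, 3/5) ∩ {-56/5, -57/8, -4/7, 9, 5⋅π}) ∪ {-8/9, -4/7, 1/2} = {-8/9, -4/7, 1/2}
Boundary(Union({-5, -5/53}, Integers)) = Union({-5/53}, Integers)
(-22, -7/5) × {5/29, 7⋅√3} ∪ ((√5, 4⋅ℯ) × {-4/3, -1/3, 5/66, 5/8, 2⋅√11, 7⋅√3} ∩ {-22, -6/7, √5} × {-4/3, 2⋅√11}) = (-22, -7/5) × {5/29, 7⋅√3}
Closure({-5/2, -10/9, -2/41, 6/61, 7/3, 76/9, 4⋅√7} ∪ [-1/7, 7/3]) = {-5/2, -10/9, 76/9, 4⋅√7} ∪ [-1/7, 7/3]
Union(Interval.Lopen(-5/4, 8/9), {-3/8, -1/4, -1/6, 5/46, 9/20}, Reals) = Interval(-oo, oo)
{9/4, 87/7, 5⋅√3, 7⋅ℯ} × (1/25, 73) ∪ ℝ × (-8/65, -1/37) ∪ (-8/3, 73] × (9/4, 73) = (ℝ × (-8/65, -1/37)) ∪ ((-8/3, 73] × (9/4, 73)) ∪ ({9/4, 87/7, 5⋅√3, 7⋅ℯ} × (1/25, 73))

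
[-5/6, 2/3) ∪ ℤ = ℤ ∪ [-5/6, 2/3)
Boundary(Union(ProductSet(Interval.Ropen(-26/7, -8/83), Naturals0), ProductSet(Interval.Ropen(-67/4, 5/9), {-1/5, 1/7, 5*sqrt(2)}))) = Union(ProductSet(Interval(-67/4, 5/9), {-1/5, 1/7, 5*sqrt(2)}), ProductSet(Interval(-26/7, -8/83), Naturals0))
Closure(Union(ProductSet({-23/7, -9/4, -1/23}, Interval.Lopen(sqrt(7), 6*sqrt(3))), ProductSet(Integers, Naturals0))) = Union(ProductSet({-23/7, -9/4, -1/23}, Interval(sqrt(7), 6*sqrt(3))), ProductSet(Integers, Naturals0))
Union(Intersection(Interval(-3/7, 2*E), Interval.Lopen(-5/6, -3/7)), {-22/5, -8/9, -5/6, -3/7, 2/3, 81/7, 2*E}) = {-22/5, -8/9, -5/6, -3/7, 2/3, 81/7, 2*E}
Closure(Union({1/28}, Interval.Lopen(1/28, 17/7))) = Interval(1/28, 17/7)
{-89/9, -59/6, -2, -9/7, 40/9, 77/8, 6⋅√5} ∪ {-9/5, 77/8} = {-89/9, -59/6, -2, -9/5, -9/7, 40/9, 77/8, 6⋅√5}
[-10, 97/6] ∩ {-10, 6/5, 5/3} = {-10, 6/5, 5/3}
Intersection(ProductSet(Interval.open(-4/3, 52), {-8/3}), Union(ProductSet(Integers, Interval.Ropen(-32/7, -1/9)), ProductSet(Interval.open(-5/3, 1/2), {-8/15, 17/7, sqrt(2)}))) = ProductSet(Range(-1, 52, 1), {-8/3})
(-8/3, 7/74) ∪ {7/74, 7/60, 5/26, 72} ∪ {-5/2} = (-8/3, 7/74] ∪ {7/60, 5/26, 72}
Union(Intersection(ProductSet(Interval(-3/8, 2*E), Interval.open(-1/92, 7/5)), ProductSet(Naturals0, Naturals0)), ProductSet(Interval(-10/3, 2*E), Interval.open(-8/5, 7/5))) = ProductSet(Interval(-10/3, 2*E), Interval.open(-8/5, 7/5))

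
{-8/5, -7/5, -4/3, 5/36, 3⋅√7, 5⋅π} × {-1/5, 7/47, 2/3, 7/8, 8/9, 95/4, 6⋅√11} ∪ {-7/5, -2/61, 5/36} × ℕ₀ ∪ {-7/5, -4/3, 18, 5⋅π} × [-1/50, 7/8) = ({-7/5, -2/61, 5/36} × ℕ₀) ∪ ({-7/5, -4/3, 18, 5⋅π} × [-1/50, 7/8)) ∪ ({-8/5, -7/5, -4/3, 5/36, 3⋅√7, 5⋅π} × {-1/5, 7/47, 2/3, 7/8, 8/9, 95/4, 6⋅√11})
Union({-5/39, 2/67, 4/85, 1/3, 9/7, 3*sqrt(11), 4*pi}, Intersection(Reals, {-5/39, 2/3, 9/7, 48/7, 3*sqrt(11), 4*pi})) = {-5/39, 2/67, 4/85, 1/3, 2/3, 9/7, 48/7, 3*sqrt(11), 4*pi}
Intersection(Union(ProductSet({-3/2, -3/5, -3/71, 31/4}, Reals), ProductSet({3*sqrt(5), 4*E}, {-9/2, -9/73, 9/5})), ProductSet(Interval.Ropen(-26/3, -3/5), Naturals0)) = ProductSet({-3/2}, Naturals0)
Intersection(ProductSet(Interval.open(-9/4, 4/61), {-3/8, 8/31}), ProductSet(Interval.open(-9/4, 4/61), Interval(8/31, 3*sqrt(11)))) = ProductSet(Interval.open(-9/4, 4/61), {8/31})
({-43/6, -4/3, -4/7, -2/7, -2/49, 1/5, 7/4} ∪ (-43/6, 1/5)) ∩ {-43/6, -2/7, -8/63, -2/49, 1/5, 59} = {-43/6, -2/7, -8/63, -2/49, 1/5}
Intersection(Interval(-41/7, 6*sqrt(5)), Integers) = Range(-5, 14, 1)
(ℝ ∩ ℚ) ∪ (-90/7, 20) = ℚ ∪ [-90/7, 20]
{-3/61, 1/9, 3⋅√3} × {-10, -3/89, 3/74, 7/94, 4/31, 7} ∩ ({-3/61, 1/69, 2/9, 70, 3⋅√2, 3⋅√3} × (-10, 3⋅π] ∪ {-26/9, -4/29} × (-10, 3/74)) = {-3/61, 3⋅√3} × {-3/89, 3/74, 7/94, 4/31, 7}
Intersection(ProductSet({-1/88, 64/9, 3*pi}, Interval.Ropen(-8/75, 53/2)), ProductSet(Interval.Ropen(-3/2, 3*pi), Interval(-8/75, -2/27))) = ProductSet({-1/88, 64/9}, Interval(-8/75, -2/27))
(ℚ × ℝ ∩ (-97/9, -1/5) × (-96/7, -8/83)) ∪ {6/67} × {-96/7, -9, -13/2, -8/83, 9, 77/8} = ({6/67} × {-96/7, -9, -13/2, -8/83, 9, 77/8}) ∪ ((ℚ ∩ (-97/9, -1/5)) × (-96/7, -8/83))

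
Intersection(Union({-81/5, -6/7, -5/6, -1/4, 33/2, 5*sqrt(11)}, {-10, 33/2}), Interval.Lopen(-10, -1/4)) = {-6/7, -5/6, -1/4}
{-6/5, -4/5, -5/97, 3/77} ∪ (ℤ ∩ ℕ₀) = {-6/5, -4/5, -5/97, 3/77} ∪ ℕ₀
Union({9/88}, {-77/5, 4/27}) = {-77/5, 9/88, 4/27}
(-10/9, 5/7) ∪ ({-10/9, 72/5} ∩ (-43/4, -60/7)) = (-10/9, 5/7)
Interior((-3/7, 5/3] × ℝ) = (-3/7, 5/3) × ℝ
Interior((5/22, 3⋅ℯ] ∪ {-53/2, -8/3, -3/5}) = (5/22, 3⋅ℯ)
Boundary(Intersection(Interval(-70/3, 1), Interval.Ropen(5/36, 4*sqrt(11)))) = {5/36, 1}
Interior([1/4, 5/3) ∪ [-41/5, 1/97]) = (-41/5, 1/97) ∪ (1/4, 5/3)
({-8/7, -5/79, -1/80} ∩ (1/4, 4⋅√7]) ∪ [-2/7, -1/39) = [-2/7, -1/39)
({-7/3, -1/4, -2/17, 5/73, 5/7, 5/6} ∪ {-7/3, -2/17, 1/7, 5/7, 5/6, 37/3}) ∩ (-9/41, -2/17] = {-2/17}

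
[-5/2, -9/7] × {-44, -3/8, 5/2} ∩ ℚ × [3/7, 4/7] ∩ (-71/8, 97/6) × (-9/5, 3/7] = ∅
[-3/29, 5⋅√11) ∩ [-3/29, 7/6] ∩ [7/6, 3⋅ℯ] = {7/6}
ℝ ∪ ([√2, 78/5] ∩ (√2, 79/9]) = (-∞, ∞)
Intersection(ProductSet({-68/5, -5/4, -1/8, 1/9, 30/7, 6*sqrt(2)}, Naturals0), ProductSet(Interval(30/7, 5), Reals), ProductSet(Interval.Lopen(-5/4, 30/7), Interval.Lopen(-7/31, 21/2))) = ProductSet({30/7}, Range(0, 11, 1))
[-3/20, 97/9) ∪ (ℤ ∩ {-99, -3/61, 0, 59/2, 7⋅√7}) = {-99} ∪ [-3/20, 97/9)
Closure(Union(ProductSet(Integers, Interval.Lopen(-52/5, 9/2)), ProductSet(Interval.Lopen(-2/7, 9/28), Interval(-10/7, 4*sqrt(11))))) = Union(ProductSet(Integers, Interval(-52/5, 9/2)), ProductSet(Interval(-2/7, 9/28), Interval(-10/7, 4*sqrt(11))))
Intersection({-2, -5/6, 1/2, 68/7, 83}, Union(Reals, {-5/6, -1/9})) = {-2, -5/6, 1/2, 68/7, 83}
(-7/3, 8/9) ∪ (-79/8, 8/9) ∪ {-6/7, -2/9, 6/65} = (-79/8, 8/9)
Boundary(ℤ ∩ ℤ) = ℤ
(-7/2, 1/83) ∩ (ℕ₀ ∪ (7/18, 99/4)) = {0}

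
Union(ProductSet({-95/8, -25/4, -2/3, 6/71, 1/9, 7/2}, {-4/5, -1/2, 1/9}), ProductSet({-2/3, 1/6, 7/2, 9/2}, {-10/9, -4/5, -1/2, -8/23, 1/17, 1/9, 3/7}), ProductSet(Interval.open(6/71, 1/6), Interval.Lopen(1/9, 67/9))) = Union(ProductSet({-2/3, 1/6, 7/2, 9/2}, {-10/9, -4/5, -1/2, -8/23, 1/17, 1/9, 3/7}), ProductSet({-95/8, -25/4, -2/3, 6/71, 1/9, 7/2}, {-4/5, -1/2, 1/9}), ProductSet(Interval.open(6/71, 1/6), Interval.Lopen(1/9, 67/9)))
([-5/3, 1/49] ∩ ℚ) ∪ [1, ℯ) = [1, ℯ) ∪ (ℚ ∩ [-5/3, 1/49])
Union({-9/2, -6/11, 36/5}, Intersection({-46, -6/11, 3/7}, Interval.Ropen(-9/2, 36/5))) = {-9/2, -6/11, 3/7, 36/5}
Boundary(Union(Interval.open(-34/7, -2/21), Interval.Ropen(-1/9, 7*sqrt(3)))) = {-34/7, 7*sqrt(3)}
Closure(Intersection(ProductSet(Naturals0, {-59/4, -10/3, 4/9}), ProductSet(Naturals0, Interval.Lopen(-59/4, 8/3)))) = ProductSet(Naturals0, {-10/3, 4/9})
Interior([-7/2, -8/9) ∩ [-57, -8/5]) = (-7/2, -8/5)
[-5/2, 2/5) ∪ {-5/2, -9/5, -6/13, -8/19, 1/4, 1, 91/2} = [-5/2, 2/5) ∪ {1, 91/2}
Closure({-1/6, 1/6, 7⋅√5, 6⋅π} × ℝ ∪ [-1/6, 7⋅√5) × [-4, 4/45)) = ([-1/6, 7⋅√5] × {-4, 4/45}) ∪ ([-1/6, 7⋅√5) × [-4, 4/45)) ∪ ({-1/6, 1/6, 7⋅√5, 6⋅π} × (-∞, ∞))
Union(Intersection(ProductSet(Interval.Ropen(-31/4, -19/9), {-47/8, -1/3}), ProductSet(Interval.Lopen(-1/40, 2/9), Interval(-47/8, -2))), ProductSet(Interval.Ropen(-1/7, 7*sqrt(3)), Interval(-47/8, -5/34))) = ProductSet(Interval.Ropen(-1/7, 7*sqrt(3)), Interval(-47/8, -5/34))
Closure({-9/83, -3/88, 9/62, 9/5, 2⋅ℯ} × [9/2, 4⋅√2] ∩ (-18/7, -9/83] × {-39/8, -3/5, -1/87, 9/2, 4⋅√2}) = {-9/83} × {9/2, 4⋅√2}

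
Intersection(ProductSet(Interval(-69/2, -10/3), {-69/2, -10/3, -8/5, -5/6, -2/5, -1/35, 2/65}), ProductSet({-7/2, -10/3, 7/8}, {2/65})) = ProductSet({-7/2, -10/3}, {2/65})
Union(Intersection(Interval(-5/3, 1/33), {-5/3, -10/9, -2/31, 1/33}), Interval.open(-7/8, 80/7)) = Union({-5/3, -10/9}, Interval.open(-7/8, 80/7))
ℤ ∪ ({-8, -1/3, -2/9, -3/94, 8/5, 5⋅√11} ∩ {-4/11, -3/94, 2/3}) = ℤ ∪ {-3/94}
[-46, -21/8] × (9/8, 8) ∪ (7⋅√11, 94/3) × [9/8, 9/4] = ([-46, -21/8] × (9/8, 8)) ∪ ((7⋅√11, 94/3) × [9/8, 9/4])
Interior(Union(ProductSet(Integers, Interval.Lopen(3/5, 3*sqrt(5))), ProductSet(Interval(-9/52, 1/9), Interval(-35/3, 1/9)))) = ProductSet(Interval.open(-9/52, 1/9), Interval.open(-35/3, 1/9))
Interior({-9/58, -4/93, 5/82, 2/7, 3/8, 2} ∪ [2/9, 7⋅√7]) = (2/9, 7⋅√7)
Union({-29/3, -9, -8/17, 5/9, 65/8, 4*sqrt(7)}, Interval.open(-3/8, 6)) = Union({-29/3, -9, -8/17, 65/8, 4*sqrt(7)}, Interval.open(-3/8, 6))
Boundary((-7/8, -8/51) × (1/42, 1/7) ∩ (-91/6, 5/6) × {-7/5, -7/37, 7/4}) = ∅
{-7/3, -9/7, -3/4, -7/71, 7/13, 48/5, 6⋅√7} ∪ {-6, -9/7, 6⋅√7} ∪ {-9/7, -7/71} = {-6, -7/3, -9/7, -3/4, -7/71, 7/13, 48/5, 6⋅√7}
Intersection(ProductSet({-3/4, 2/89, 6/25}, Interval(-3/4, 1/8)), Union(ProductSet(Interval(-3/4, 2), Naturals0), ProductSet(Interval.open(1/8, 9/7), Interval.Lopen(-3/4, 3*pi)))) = Union(ProductSet({6/25}, Interval.Lopen(-3/4, 1/8)), ProductSet({-3/4, 2/89, 6/25}, Range(0, 1, 1)))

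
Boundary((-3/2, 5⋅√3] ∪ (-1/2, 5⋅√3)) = {-3/2, 5⋅√3}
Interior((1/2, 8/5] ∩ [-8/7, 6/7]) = (1/2, 6/7)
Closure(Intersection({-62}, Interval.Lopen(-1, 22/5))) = EmptySet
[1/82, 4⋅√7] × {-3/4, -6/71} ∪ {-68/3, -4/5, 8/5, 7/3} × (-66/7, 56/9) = ({-68/3, -4/5, 8/5, 7/3} × (-66/7, 56/9)) ∪ ([1/82, 4⋅√7] × {-3/4, -6/71})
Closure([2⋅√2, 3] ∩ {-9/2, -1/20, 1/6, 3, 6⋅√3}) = {3}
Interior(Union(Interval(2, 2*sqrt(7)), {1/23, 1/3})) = Interval.open(2, 2*sqrt(7))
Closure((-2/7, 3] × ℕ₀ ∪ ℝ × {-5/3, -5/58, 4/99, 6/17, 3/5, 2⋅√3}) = ([-2/7, 3] × ℕ₀) ∪ (ℝ × {-5/3, -5/58, 4/99, 6/17, 3/5, 2⋅√3})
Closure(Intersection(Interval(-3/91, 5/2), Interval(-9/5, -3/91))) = {-3/91}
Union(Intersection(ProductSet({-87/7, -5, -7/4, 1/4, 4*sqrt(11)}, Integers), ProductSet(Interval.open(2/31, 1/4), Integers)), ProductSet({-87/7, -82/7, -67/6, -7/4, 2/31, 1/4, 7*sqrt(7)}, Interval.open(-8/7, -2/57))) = ProductSet({-87/7, -82/7, -67/6, -7/4, 2/31, 1/4, 7*sqrt(7)}, Interval.open(-8/7, -2/57))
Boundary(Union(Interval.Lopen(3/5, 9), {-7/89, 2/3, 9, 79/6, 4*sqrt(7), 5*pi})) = {-7/89, 3/5, 9, 79/6, 4*sqrt(7), 5*pi}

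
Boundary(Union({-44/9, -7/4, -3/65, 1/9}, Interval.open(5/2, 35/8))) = {-44/9, -7/4, -3/65, 1/9, 5/2, 35/8}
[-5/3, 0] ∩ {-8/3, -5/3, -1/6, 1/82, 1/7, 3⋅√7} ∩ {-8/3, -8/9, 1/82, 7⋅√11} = ∅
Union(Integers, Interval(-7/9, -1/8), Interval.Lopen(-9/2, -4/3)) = Union(Integers, Interval.Lopen(-9/2, -4/3), Interval(-7/9, -1/8))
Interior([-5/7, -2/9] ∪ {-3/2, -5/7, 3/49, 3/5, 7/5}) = (-5/7, -2/9)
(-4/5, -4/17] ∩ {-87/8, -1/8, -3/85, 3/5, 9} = ∅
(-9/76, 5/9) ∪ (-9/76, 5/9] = (-9/76, 5/9]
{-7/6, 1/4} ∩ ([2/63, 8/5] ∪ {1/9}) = {1/4}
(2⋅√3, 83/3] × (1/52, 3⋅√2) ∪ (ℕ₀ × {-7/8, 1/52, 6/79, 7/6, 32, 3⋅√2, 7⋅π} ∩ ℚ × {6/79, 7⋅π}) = (ℕ₀ × {6/79, 7⋅π}) ∪ ((2⋅√3, 83/3] × (1/52, 3⋅√2))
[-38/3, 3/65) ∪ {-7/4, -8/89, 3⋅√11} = [-38/3, 3/65) ∪ {3⋅√11}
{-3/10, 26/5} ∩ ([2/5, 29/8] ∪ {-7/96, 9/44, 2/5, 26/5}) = {26/5}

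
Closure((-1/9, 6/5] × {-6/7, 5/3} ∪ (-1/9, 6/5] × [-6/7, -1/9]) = [-1/9, 6/5] × ([-6/7, -1/9] ∪ {5/3})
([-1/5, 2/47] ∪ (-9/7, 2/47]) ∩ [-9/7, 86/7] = (-9/7, 2/47]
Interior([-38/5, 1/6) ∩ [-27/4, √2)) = (-27/4, 1/6)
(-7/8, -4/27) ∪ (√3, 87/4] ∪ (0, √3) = (-7/8, -4/27) ∪ (0, √3) ∪ (√3, 87/4]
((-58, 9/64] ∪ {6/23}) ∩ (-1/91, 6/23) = (-1/91, 9/64]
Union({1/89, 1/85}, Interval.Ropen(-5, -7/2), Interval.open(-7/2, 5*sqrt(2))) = Union(Interval.Ropen(-5, -7/2), Interval.open(-7/2, 5*sqrt(2)))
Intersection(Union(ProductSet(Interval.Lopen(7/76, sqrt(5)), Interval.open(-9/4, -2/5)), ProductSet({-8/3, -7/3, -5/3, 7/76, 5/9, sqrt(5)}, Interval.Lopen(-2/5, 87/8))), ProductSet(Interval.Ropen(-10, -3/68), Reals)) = ProductSet({-8/3, -7/3, -5/3}, Interval.Lopen(-2/5, 87/8))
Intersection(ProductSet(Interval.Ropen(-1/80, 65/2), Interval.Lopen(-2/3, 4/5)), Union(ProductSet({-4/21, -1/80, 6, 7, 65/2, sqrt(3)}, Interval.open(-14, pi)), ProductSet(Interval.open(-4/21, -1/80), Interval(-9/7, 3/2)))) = ProductSet({-1/80, 6, 7, sqrt(3)}, Interval.Lopen(-2/3, 4/5))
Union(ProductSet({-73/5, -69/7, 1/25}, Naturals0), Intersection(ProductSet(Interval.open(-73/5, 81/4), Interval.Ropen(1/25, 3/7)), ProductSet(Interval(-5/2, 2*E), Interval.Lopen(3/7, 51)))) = ProductSet({-73/5, -69/7, 1/25}, Naturals0)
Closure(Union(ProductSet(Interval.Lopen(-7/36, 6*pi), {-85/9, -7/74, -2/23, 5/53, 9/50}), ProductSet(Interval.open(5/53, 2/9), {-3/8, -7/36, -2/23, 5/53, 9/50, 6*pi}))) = Union(ProductSet(Interval(-7/36, 6*pi), {-85/9, -7/74, -2/23, 5/53, 9/50}), ProductSet(Interval(5/53, 2/9), {-3/8, -7/36, -2/23, 5/53, 9/50, 6*pi}))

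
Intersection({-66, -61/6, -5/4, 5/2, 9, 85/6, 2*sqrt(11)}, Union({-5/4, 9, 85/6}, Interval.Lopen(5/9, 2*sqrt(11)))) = {-5/4, 5/2, 9, 85/6, 2*sqrt(11)}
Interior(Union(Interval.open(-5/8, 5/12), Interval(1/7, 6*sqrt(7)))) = Interval.open(-5/8, 6*sqrt(7))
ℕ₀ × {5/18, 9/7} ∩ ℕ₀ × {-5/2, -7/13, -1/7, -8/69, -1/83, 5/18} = ℕ₀ × {5/18}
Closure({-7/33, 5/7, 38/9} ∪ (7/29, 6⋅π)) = {-7/33} ∪ [7/29, 6⋅π]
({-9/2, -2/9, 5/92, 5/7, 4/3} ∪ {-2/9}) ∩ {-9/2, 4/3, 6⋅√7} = {-9/2, 4/3}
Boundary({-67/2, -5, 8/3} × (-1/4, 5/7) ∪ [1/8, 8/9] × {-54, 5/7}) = ([1/8, 8/9] × {-54, 5/7}) ∪ ({-67/2, -5, 8/3} × [-1/4, 5/7])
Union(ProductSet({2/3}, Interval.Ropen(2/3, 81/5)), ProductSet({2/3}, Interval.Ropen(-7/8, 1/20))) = ProductSet({2/3}, Union(Interval.Ropen(-7/8, 1/20), Interval.Ropen(2/3, 81/5)))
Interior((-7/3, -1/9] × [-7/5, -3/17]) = (-7/3, -1/9) × (-7/5, -3/17)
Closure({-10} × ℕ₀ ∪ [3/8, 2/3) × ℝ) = ({-10} × ℕ₀) ∪ ([3/8, 2/3] × ℝ)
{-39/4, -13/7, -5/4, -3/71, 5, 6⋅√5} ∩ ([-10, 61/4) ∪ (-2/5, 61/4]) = {-39/4, -13/7, -5/4, -3/71, 5, 6⋅√5}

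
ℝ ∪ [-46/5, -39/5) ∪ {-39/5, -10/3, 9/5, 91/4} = (-∞, ∞)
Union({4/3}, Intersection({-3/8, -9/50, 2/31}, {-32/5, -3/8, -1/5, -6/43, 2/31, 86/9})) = {-3/8, 2/31, 4/3}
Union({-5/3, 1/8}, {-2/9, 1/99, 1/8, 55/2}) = {-5/3, -2/9, 1/99, 1/8, 55/2}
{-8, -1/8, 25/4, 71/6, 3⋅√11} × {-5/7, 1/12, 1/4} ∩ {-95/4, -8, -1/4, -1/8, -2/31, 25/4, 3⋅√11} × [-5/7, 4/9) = {-8, -1/8, 25/4, 3⋅√11} × {-5/7, 1/12, 1/4}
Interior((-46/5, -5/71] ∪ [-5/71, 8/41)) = (-46/5, 8/41)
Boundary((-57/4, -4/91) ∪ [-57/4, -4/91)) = {-57/4, -4/91}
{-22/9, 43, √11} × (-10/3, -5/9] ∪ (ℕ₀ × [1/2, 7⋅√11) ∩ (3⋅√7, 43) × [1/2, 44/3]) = ({8, 9, …, 42} × [1/2, 44/3]) ∪ ({-22/9, 43, √11} × (-10/3, -5/9])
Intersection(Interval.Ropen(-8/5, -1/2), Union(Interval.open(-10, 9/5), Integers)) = Union(Interval.Ropen(-8/5, -1/2), Range(-1, 0, 1))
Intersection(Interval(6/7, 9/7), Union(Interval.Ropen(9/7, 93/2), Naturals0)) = Union({9/7}, Range(1, 2, 1))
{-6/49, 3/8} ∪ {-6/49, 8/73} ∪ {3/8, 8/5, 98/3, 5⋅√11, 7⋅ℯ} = {-6/49, 8/73, 3/8, 8/5, 98/3, 5⋅√11, 7⋅ℯ}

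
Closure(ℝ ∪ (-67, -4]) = (-∞, ∞)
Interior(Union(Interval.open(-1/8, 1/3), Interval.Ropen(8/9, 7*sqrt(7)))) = Union(Interval.open(-1/8, 1/3), Interval.open(8/9, 7*sqrt(7)))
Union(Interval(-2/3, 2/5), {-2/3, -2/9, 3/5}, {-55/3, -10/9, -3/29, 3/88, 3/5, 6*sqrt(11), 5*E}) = Union({-55/3, -10/9, 3/5, 6*sqrt(11), 5*E}, Interval(-2/3, 2/5))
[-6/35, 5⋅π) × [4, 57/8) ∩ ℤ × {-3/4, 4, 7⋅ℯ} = {0, 1, …, 15} × {4}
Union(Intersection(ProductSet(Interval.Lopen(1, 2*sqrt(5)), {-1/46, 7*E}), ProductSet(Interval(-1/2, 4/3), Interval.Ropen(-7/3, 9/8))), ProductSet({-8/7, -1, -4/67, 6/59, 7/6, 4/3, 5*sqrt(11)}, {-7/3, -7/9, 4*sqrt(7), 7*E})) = Union(ProductSet({-8/7, -1, -4/67, 6/59, 7/6, 4/3, 5*sqrt(11)}, {-7/3, -7/9, 4*sqrt(7), 7*E}), ProductSet(Interval.Lopen(1, 4/3), {-1/46}))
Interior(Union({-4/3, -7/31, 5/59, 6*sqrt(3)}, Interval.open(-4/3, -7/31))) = Interval.open(-4/3, -7/31)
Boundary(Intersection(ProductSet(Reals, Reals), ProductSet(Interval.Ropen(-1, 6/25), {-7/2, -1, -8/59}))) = ProductSet(Interval(-1, 6/25), {-7/2, -1, -8/59})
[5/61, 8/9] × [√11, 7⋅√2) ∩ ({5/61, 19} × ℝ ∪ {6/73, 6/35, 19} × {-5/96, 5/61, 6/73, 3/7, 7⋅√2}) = {5/61} × [√11, 7⋅√2)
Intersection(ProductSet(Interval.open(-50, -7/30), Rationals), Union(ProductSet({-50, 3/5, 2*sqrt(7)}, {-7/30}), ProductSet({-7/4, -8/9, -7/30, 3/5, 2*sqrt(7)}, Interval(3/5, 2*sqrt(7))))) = ProductSet({-7/4, -8/9}, Intersection(Interval(3/5, 2*sqrt(7)), Rationals))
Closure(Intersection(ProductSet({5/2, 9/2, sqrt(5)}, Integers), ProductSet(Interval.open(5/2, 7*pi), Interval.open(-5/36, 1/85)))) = ProductSet({9/2}, Range(0, 1, 1))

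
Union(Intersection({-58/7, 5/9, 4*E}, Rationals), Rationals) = Rationals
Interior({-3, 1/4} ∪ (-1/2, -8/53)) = (-1/2, -8/53)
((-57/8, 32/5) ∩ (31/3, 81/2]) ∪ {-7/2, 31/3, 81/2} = {-7/2, 31/3, 81/2}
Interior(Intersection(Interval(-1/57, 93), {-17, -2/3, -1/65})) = EmptySet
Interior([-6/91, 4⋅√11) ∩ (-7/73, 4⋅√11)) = (-6/91, 4⋅√11)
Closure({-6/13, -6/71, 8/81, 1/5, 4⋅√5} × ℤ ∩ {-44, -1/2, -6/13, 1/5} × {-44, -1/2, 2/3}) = {-6/13, 1/5} × {-44}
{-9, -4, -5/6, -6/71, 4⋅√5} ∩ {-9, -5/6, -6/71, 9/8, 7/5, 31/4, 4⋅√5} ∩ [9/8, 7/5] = ∅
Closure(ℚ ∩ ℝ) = ℝ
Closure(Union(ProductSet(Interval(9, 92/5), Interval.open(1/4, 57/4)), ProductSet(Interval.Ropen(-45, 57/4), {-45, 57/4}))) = Union(ProductSet(Interval(-45, 57/4), {-45, 57/4}), ProductSet(Interval(9, 92/5), Interval(1/4, 57/4)))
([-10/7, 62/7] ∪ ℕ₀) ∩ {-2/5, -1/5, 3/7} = {-2/5, -1/5, 3/7}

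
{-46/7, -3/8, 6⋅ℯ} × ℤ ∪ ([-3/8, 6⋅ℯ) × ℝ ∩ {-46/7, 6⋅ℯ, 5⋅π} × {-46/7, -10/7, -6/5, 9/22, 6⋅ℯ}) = ({-46/7, -3/8, 6⋅ℯ} × ℤ) ∪ ({5⋅π} × {-46/7, -10/7, -6/5, 9/22, 6⋅ℯ})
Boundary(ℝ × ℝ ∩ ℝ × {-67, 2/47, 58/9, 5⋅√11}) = ℝ × {-67, 2/47, 58/9, 5⋅√11}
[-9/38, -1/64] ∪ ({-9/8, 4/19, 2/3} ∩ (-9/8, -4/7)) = [-9/38, -1/64]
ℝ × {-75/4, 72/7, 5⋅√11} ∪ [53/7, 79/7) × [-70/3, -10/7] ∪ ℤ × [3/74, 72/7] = (ℤ × [3/74, 72/7]) ∪ (ℝ × {-75/4, 72/7, 5⋅√11}) ∪ ([53/7, 79/7) × [-70/3, -10/7])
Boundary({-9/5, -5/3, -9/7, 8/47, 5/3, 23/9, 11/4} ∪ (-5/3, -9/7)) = {-9/5, -5/3, -9/7, 8/47, 5/3, 23/9, 11/4}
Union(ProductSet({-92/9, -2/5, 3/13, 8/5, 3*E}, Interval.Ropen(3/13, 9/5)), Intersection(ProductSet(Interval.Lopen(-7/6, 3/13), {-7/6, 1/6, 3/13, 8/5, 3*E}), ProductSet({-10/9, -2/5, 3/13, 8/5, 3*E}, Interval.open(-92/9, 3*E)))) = Union(ProductSet({-10/9, -2/5, 3/13}, {-7/6, 1/6, 3/13, 8/5}), ProductSet({-92/9, -2/5, 3/13, 8/5, 3*E}, Interval.Ropen(3/13, 9/5)))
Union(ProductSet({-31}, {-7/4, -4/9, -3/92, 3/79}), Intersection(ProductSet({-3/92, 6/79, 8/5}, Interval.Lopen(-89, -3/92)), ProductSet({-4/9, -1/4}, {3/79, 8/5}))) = ProductSet({-31}, {-7/4, -4/9, -3/92, 3/79})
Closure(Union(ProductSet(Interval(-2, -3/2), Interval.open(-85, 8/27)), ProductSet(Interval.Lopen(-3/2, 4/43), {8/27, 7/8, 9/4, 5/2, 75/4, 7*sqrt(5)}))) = Union(ProductSet(Interval(-2, -3/2), Interval(-85, 8/27)), ProductSet(Interval(-3/2, 4/43), {8/27, 7/8, 9/4, 5/2, 75/4, 7*sqrt(5)}))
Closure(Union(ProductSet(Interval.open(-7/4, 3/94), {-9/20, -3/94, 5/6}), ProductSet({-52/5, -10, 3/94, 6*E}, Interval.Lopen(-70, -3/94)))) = Union(ProductSet({-52/5, -10, 3/94, 6*E}, Interval(-70, -3/94)), ProductSet(Interval(-7/4, 3/94), {-9/20, -3/94, 5/6}))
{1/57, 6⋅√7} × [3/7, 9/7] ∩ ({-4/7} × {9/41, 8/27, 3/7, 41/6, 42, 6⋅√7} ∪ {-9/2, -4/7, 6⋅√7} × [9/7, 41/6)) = {6⋅√7} × {9/7}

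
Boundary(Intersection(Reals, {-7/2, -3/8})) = {-7/2, -3/8}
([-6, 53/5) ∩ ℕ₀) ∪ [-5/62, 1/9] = [-5/62, 1/9] ∪ {0, 1, …, 10}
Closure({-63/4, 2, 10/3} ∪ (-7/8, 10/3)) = {-63/4} ∪ [-7/8, 10/3]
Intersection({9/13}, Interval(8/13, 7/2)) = {9/13}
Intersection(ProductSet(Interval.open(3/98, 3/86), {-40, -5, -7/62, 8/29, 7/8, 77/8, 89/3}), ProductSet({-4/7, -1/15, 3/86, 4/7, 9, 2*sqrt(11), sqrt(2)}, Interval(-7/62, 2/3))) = EmptySet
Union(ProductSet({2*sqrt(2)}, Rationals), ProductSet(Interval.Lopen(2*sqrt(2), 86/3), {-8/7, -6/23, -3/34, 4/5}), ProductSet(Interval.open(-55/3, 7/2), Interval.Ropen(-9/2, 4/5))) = Union(ProductSet({2*sqrt(2)}, Rationals), ProductSet(Interval.open(-55/3, 7/2), Interval.Ropen(-9/2, 4/5)), ProductSet(Interval.Lopen(2*sqrt(2), 86/3), {-8/7, -6/23, -3/34, 4/5}))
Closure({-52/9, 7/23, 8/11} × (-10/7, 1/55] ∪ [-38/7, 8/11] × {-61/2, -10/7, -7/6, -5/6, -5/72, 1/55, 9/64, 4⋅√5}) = ({-52/9, 7/23, 8/11} × [-10/7, 1/55]) ∪ ([-38/7, 8/11] × {-61/2, -10/7, -7/6, -5/6, -5/72, 1/55, 9/64, 4⋅√5})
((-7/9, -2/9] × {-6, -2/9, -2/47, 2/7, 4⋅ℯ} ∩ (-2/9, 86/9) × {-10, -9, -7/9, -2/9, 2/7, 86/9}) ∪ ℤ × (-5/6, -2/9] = ℤ × (-5/6, -2/9]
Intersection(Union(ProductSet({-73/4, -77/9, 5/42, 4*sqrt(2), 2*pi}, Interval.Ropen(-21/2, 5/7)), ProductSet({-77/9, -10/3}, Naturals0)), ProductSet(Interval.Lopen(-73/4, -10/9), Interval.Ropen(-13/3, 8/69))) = Union(ProductSet({-77/9}, Interval.Ropen(-13/3, 8/69)), ProductSet({-77/9, -10/3}, Range(0, 1, 1)))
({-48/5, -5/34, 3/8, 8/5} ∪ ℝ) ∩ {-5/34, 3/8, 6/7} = {-5/34, 3/8, 6/7}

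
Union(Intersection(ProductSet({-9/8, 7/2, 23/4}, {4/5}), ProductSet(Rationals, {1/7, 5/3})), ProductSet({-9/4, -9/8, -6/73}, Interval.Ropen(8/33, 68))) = ProductSet({-9/4, -9/8, -6/73}, Interval.Ropen(8/33, 68))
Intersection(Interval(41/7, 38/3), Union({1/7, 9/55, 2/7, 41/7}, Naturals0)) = Union({41/7}, Range(6, 13, 1))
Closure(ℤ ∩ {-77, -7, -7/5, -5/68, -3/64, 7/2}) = {-77, -7}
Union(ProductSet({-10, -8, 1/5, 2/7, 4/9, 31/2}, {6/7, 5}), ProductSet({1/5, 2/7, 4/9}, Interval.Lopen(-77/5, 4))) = Union(ProductSet({1/5, 2/7, 4/9}, Interval.Lopen(-77/5, 4)), ProductSet({-10, -8, 1/5, 2/7, 4/9, 31/2}, {6/7, 5}))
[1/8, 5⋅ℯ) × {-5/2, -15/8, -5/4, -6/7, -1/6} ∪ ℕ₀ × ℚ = (ℕ₀ × ℚ) ∪ ([1/8, 5⋅ℯ) × {-5/2, -15/8, -5/4, -6/7, -1/6})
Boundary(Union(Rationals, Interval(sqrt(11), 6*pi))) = Union(Interval(-oo, sqrt(11)), Interval(6*pi, oo))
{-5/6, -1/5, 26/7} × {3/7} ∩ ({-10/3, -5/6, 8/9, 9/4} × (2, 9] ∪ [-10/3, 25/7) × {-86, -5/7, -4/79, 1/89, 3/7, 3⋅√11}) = {-5/6, -1/5} × {3/7}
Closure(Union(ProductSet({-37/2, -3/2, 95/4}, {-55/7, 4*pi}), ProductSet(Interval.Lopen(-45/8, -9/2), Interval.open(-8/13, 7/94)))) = Union(ProductSet({-45/8, -9/2}, Interval(-8/13, 7/94)), ProductSet({-37/2, -3/2, 95/4}, {-55/7, 4*pi}), ProductSet(Interval(-45/8, -9/2), {-8/13, 7/94}), ProductSet(Interval.Lopen(-45/8, -9/2), Interval.open(-8/13, 7/94)))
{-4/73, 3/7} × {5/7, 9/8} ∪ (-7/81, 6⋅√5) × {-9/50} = ({-4/73, 3/7} × {5/7, 9/8}) ∪ ((-7/81, 6⋅√5) × {-9/50})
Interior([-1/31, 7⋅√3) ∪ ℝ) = (-∞, ∞)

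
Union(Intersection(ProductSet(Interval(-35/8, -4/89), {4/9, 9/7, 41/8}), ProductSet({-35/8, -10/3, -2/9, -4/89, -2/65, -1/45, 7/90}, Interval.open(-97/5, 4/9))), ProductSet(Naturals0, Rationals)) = ProductSet(Naturals0, Rationals)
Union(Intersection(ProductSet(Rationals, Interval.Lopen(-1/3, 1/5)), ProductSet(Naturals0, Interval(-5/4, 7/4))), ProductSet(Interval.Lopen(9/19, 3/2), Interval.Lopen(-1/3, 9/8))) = Union(ProductSet(Interval.Lopen(9/19, 3/2), Interval.Lopen(-1/3, 9/8)), ProductSet(Naturals0, Interval.Lopen(-1/3, 1/5)))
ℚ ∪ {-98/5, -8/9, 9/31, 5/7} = ℚ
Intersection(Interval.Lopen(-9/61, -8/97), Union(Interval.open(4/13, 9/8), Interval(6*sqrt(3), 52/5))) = EmptySet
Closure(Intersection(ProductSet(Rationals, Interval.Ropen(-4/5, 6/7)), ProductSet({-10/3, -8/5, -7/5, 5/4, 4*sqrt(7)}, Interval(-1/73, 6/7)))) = ProductSet({-10/3, -8/5, -7/5, 5/4}, Interval(-1/73, 6/7))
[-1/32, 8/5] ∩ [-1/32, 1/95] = [-1/32, 1/95]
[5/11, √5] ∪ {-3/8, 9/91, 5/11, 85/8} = {-3/8, 9/91, 85/8} ∪ [5/11, √5]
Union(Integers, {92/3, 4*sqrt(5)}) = Union({92/3, 4*sqrt(5)}, Integers)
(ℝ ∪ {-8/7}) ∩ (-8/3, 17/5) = (-8/3, 17/5)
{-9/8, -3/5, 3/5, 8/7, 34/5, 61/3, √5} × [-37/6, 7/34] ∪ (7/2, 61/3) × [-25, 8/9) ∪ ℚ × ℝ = (ℚ × ℝ) ∪ ((7/2, 61/3) × [-25, 8/9)) ∪ ({-9/8, -3/5, 3/5, 8/7, 34/5, 61/3, √5} × [-37/6, 7/34])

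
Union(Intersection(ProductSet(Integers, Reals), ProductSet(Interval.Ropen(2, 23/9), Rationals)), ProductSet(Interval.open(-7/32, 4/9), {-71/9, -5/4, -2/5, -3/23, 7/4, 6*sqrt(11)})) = Union(ProductSet(Interval.open(-7/32, 4/9), {-71/9, -5/4, -2/5, -3/23, 7/4, 6*sqrt(11)}), ProductSet(Range(2, 3, 1), Rationals))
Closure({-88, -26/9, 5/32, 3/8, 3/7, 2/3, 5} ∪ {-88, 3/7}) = {-88, -26/9, 5/32, 3/8, 3/7, 2/3, 5}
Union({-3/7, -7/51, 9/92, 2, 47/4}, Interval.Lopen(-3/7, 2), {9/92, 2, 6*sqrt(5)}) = Union({47/4, 6*sqrt(5)}, Interval(-3/7, 2))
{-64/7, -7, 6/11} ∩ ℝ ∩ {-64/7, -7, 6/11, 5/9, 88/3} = {-64/7, -7, 6/11}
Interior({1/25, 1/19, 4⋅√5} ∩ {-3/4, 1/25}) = ∅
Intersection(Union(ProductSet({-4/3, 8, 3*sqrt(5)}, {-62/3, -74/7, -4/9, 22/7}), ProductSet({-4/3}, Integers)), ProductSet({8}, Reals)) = ProductSet({8}, {-62/3, -74/7, -4/9, 22/7})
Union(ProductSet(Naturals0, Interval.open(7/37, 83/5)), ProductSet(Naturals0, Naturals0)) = ProductSet(Naturals0, Union(Interval.open(7/37, 83/5), Naturals0))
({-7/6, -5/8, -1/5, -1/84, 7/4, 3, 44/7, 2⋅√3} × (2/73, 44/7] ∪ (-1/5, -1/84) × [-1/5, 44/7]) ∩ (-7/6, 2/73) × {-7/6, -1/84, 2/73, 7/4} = ({-5/8, -1/5, -1/84} × {7/4}) ∪ ((-1/5, -1/84) × {-1/84, 2/73, 7/4})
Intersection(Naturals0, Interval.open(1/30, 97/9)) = Range(1, 11, 1)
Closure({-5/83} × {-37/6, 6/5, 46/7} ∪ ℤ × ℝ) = (ℤ × ℝ) ∪ ({-5/83} × {-37/6, 6/5, 46/7})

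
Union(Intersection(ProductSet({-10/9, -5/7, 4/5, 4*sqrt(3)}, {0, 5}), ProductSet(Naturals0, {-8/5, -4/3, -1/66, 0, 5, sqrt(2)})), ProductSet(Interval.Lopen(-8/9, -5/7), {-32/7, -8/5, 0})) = ProductSet(Interval.Lopen(-8/9, -5/7), {-32/7, -8/5, 0})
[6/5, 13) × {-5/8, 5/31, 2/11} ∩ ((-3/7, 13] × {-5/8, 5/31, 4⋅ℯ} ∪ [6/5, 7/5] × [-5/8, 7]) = ([6/5, 13) × {-5/8, 5/31}) ∪ ([6/5, 7/5] × {-5/8, 5/31, 2/11})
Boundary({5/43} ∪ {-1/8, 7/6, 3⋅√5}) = {-1/8, 5/43, 7/6, 3⋅√5}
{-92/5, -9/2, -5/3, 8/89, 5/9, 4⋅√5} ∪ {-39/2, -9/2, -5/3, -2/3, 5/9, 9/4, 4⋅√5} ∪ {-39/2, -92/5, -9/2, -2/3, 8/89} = {-39/2, -92/5, -9/2, -5/3, -2/3, 8/89, 5/9, 9/4, 4⋅√5}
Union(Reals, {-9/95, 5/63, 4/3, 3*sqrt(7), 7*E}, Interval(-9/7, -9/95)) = Interval(-oo, oo)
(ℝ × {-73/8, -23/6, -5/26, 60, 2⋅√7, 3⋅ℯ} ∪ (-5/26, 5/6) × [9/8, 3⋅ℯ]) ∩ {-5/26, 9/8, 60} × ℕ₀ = {-5/26, 9/8, 60} × {60}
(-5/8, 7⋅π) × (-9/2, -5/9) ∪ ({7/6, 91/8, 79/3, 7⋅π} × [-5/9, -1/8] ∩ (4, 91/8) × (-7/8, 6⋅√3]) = (-5/8, 7⋅π) × (-9/2, -5/9)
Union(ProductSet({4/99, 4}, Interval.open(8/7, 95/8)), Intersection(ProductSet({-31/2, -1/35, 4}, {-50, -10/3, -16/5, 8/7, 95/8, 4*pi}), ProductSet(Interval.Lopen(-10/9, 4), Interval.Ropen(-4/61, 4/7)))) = ProductSet({4/99, 4}, Interval.open(8/7, 95/8))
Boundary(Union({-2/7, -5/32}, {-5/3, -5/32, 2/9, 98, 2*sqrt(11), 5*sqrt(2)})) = {-5/3, -2/7, -5/32, 2/9, 98, 2*sqrt(11), 5*sqrt(2)}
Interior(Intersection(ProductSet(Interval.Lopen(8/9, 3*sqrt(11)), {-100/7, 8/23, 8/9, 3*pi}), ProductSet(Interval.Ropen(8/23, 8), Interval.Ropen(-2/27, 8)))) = EmptySet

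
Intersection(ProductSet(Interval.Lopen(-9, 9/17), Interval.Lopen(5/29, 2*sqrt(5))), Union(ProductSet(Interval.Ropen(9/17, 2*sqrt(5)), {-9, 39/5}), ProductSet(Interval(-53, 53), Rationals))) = ProductSet(Interval.Lopen(-9, 9/17), Intersection(Interval.Lopen(5/29, 2*sqrt(5)), Rationals))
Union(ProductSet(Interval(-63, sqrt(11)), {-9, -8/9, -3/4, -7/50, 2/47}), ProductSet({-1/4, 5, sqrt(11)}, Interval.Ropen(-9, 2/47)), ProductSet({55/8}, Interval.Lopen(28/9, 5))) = Union(ProductSet({55/8}, Interval.Lopen(28/9, 5)), ProductSet({-1/4, 5, sqrt(11)}, Interval.Ropen(-9, 2/47)), ProductSet(Interval(-63, sqrt(11)), {-9, -8/9, -3/4, -7/50, 2/47}))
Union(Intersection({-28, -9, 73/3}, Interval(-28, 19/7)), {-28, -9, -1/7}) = {-28, -9, -1/7}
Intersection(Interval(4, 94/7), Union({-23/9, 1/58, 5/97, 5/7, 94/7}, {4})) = {4, 94/7}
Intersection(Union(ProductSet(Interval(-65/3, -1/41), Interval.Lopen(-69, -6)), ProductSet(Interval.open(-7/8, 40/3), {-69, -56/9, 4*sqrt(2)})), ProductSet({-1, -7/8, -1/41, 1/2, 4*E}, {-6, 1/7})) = ProductSet({-1, -7/8, -1/41}, {-6})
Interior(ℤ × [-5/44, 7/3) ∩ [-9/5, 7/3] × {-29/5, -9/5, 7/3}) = ∅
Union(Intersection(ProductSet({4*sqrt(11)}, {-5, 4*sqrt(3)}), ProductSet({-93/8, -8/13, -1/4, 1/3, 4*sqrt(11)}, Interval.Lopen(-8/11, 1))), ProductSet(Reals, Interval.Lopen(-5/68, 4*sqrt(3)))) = ProductSet(Reals, Interval.Lopen(-5/68, 4*sqrt(3)))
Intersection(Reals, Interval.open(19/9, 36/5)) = Interval.open(19/9, 36/5)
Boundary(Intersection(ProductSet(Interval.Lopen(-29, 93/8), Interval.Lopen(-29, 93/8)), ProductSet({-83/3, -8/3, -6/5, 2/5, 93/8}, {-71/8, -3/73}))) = ProductSet({-83/3, -8/3, -6/5, 2/5, 93/8}, {-71/8, -3/73})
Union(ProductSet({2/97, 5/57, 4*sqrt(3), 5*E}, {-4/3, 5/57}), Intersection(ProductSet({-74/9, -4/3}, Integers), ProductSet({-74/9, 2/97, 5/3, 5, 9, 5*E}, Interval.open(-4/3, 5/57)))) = Union(ProductSet({-74/9}, Range(-1, 1, 1)), ProductSet({2/97, 5/57, 4*sqrt(3), 5*E}, {-4/3, 5/57}))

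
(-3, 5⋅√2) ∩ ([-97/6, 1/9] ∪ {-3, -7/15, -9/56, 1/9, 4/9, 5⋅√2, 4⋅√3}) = (-3, 1/9] ∪ {4/9, 4⋅√3}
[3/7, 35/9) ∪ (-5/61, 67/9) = (-5/61, 67/9)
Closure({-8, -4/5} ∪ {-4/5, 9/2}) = {-8, -4/5, 9/2}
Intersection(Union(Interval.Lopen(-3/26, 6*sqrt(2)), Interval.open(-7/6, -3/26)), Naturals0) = Range(0, 9, 1)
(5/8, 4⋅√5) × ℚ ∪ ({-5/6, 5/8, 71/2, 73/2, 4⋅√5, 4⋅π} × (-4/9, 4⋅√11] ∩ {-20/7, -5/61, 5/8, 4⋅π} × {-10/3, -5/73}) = ({5/8, 4⋅π} × {-5/73}) ∪ ((5/8, 4⋅√5) × ℚ)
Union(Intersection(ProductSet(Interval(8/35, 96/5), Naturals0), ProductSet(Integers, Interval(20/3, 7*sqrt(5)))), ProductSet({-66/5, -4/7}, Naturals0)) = Union(ProductSet({-66/5, -4/7}, Naturals0), ProductSet(Range(1, 20, 1), Range(7, 16, 1)))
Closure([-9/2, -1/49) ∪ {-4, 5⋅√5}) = [-9/2, -1/49] ∪ {5⋅√5}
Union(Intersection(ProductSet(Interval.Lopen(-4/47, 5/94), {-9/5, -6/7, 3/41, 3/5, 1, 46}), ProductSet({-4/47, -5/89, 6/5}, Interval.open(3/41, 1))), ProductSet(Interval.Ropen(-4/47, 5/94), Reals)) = ProductSet(Interval.Ropen(-4/47, 5/94), Reals)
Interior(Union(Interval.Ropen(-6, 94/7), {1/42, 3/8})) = Interval.open(-6, 94/7)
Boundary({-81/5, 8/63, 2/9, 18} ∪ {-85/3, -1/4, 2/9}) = {-85/3, -81/5, -1/4, 8/63, 2/9, 18}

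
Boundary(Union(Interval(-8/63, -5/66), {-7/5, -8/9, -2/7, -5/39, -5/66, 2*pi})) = {-7/5, -8/9, -2/7, -5/39, -8/63, -5/66, 2*pi}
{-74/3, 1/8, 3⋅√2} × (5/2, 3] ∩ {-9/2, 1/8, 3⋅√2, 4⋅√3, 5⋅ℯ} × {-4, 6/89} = ∅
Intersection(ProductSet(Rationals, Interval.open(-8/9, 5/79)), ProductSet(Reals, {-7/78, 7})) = ProductSet(Rationals, {-7/78})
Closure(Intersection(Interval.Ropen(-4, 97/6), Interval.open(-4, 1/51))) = Interval(-4, 1/51)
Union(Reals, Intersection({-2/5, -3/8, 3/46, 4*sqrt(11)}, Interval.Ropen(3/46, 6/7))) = Reals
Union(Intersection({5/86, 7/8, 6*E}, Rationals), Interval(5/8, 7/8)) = Union({5/86}, Interval(5/8, 7/8))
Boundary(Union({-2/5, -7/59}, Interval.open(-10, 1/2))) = {-10, 1/2}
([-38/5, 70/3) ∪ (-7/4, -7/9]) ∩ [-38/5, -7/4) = [-38/5, -7/4)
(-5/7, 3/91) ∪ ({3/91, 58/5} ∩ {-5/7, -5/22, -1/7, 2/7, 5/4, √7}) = (-5/7, 3/91)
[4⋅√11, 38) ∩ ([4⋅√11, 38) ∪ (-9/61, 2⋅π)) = [4⋅√11, 38)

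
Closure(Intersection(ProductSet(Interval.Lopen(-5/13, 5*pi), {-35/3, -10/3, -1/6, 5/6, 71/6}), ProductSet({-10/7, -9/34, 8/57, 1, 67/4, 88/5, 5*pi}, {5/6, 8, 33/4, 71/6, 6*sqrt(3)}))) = ProductSet({-9/34, 8/57, 1, 5*pi}, {5/6, 71/6})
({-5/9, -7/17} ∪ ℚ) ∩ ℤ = ℤ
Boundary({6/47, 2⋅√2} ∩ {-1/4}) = ∅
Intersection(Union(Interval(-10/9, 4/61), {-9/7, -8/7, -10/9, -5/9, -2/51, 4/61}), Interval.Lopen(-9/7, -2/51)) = Union({-8/7}, Interval(-10/9, -2/51))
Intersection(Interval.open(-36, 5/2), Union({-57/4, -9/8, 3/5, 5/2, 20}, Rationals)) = Intersection(Interval.open(-36, 5/2), Rationals)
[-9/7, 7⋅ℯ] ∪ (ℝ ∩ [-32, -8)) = [-32, -8) ∪ [-9/7, 7⋅ℯ]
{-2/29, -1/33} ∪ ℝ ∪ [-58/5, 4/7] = (-∞, ∞)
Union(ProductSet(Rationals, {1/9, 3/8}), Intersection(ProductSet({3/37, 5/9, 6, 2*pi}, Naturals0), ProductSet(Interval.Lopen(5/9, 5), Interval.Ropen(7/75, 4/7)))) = ProductSet(Rationals, {1/9, 3/8})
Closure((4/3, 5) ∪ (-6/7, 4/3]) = [-6/7, 5]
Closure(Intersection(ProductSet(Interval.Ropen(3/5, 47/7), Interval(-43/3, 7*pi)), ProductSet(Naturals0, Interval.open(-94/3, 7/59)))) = ProductSet(Range(1, 7, 1), Interval(-43/3, 7/59))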